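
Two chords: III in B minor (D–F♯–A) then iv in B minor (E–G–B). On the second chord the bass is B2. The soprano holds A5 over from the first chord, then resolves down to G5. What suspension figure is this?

7–6 suspension.

At the second chord the bass is B2. The suspended A5 lies a seventh above the bass; after resolving down by step to G5, the interval above the bass becomes a sixth.
Suspension figures are named by those two intervals: 7–6.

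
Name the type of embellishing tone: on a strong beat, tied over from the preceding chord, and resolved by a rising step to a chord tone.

Retardation.

Approach: by preparation — the pitch is first a chord tone, then held (tied or repeated) while the harmony changes under it. Departure: up by step. Metric position: strong.
A prepared dissonance that resolves upward by step — a retardation. (The same figure resolving downward would be a suspension.)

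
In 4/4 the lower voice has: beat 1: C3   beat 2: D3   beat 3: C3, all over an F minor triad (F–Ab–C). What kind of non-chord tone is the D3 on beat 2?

Upper neighbor tone.

The harmony at that moment is F minor triad (F, Ab, C); D3 is not a chord tone.
It is approached by step up from C3 and left by step down to C3.
Step away and step back to the same note — a neighbor tone (upper neighbor).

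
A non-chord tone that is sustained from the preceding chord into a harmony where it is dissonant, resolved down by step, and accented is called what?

Suspension.

Approach: by preparation — the pitch is first a chord tone, then held (tied or repeated) while the harmony changes under it. Departure: down by step. Metric position: strong.
A prepared dissonance that resolves downward by step — a suspension. (The same figure resolving upward would be a retardation.)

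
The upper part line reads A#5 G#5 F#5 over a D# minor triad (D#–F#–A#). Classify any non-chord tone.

The harmony at that moment is D# minor triad (D#, F#, A#); G#5 is not a chord tone.
It is approached by step down from A#5 and left by step down to F#5.
Step in, step out in the same direction — a passing tone.

G#5 is a passing tone.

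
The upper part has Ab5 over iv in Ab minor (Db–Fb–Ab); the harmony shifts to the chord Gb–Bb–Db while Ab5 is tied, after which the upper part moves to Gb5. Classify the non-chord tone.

Ab5 is a suspension.

The harmony at that moment is Gb major triad (Gb, Bb, Db); Ab5 is not a chord tone.
It is held over (the same pitch as the preceding Ab5) and left by step down to Gb5.
Held over from the previous chord and resolving down by step — a suspension.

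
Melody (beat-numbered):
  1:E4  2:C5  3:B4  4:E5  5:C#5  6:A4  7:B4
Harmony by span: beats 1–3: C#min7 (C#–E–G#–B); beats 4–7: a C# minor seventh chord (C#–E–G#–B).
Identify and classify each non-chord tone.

The harmony at that moment is C# minor seventh chord (C#, E, G#, B); C5 is not a chord tone.
It is approached by leap up from E4 and left by step down to B4.
Leap in, step out — an appoggiatura.
The harmony at that moment is C# minor seventh chord (C#, E, G#, B); A4 is not a chord tone.
It is approached by leap down from C#5 and left by step up to B4.
Leap in, step out — an appoggiatura.

C5 (beat 2) — appoggiatura; A4 (beat 6) — appoggiatura.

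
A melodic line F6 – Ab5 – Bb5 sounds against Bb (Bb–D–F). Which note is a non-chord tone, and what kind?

Ab5 is an appoggiatura.

The harmony at that moment is Bb major triad (Bb, D, F); Ab5 is not a chord tone.
It is approached by leap down from F6 and left by step up to Bb5.
Leap in, step out — an appoggiatura.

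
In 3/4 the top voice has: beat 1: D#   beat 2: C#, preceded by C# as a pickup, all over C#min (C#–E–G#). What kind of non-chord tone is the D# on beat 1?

Upper neighbor tone.

The harmony at that moment is C# minor triad (C#, E, G#); D# is not a chord tone.
It is approached by step up from C# and left by step down to C#.
Step away and step back to the same note — a neighbor tone (upper neighbor).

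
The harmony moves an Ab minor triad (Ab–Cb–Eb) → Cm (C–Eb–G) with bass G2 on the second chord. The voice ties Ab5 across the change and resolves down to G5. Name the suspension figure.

At the second chord the bass is G2. The suspended Ab5 lies a ninth above the bass; after resolving down by step to G5, the interval above the bass becomes an octave.
Suspension figures are named by those two intervals: 9–8.

9–8 suspension.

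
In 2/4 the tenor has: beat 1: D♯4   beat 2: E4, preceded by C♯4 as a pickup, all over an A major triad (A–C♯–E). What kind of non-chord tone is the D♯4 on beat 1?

The harmony at that moment is A major triad (A, C♯, E); D♯4 is not a chord tone.
It is approached by step up from C♯4 and left by step up to E4.
Step in, step out in the same direction — a passing tone.

Passing tone.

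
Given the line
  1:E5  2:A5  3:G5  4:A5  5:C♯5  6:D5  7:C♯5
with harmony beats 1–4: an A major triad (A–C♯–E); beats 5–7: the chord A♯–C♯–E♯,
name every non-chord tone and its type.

The harmony at that moment is A major triad (A, C♯, E); G5 is not a chord tone.
It is approached by step down from A5 and left by step up to A5.
Step away and step back to the same note — a neighbor tone (lower neighbor).
The harmony at that moment is A♯ minor triad (A♯, C♯, E♯); D5 is not a chord tone.
It is approached by step up from C♯5 and left by step down to C♯5.
Step away and step back to the same note — a neighbor tone (upper neighbor).

G5 (beat 3) — neighbor tone; D5 (beat 6) — neighbor tone.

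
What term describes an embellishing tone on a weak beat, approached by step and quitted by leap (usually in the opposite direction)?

Escape tone.

Approach: by step. Departure: by leap. Metric position: weak.
Step in, leap out, from a weak position — an escape tone (échappée). (It is the mirror image of the appoggiatura, which leaps in and steps out on a strong beat.)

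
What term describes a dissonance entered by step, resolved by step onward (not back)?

Passing tone.

Approach: by step. Departure: by step, continuing in the same direction.
Stepwise on both sides with no change of direction means the note fills in the space between two different chord tones — a passing tone. (Had it turned back to its starting note it would be a neighbor tone instead.)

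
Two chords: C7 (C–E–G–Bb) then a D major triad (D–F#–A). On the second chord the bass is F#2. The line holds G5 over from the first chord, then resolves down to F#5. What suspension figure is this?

9–8 suspension.

At the second chord the bass is F#2. The suspended G5 lies a ninth above the bass; after resolving down by step to F#5, the interval above the bass becomes an octave.
Suspension figures are named by those two intervals: 9–8.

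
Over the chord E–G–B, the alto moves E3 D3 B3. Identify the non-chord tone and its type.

The harmony at that moment is E minor triad (E, G, B); D3 is not a chord tone.
It is approached by step down from E3 and left by leap up to B3.
Step in, leap out — an escape tone.

D3 is an escape tone.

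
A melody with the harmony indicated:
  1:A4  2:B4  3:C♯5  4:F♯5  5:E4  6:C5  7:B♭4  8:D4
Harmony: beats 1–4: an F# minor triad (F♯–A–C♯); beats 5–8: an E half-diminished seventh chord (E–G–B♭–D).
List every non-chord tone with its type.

The harmony at that moment is F♯ minor triad (F♯, A, C♯); B4 is not a chord tone.
It is approached by step up from A4 and left by step up to C♯5.
Step in, step out in the same direction — a passing tone.
The harmony at that moment is E half-diminished seventh chord (E, G, B♭, D); C5 is not a chord tone.
It is approached by leap up from E4 and left by step down to B♭4.
Leap in, step out — an appoggiatura.

B4 (beat 2) — passing tone; C5 (beat 6) — appoggiatura.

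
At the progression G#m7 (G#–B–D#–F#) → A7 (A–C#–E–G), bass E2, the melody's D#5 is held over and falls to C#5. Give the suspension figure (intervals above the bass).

At the second chord the bass is E2. The suspended D#5 lies a seventh above the bass; after resolving down by step to C#5, the interval above the bass becomes a sixth.
Suspension figures are named by those two intervals: 7–6.

7–6 suspension.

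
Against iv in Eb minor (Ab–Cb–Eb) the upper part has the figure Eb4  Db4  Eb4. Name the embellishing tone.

Db4 is a neighbor tone.

The harmony at that moment is Ab minor triad (Ab, Cb, Eb); Db4 is not a chord tone.
It is approached by step down from Eb4 and left by step up to Eb4.
Step away and step back to the same note — a neighbor tone (lower neighbor).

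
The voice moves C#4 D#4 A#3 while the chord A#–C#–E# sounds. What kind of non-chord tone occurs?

D#4 is an escape tone.

The harmony at that moment is A# minor triad (A#, C#, E#); D#4 is not a chord tone.
It is approached by step up from C#4 and left by leap down to A#3.
Step in, leap out — an escape tone.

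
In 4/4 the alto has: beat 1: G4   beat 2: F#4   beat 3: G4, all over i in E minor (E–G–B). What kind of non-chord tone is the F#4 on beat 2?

Lower neighbor tone.

The harmony at that moment is E minor triad (E, G, B); F#4 is not a chord tone.
It is approached by step down from G4 and left by step up to G4.
Step away and step back to the same note — a neighbor tone (lower neighbor).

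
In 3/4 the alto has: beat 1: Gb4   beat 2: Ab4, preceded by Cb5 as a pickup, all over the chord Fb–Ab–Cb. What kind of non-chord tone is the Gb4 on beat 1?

The harmony at that moment is Fb major triad (Fb, Ab, Cb); Gb4 is not a chord tone.
It is approached by leap down from Cb5 and left by step up to Ab4.
Leap in, step out, metrically accented — an appoggiatura.

Appoggiatura.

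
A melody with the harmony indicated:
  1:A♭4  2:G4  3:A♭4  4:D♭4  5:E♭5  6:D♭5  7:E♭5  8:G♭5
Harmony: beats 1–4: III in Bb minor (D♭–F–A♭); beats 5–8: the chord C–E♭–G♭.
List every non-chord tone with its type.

G4 (beat 2) — neighbor tone; D♭5 (beat 6) — neighbor tone.

The harmony at that moment is D♭ major triad (D♭, F, A♭); G4 is not a chord tone.
It is approached by step down from A♭4 and left by step up to A♭4.
Step away and step back to the same note — a neighbor tone (lower neighbor).
The harmony at that moment is C diminished triad (C, E♭, G♭); D♭5 is not a chord tone.
It is approached by step down from E♭5 and left by step up to E♭5.
Step away and step back to the same note — a neighbor tone (lower neighbor).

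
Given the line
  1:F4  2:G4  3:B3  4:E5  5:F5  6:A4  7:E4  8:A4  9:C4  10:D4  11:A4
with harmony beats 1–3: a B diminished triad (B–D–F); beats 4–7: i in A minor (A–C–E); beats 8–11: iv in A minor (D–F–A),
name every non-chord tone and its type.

The harmony at that moment is B diminished triad (B, D, F); G4 is not a chord tone.
It is approached by step up from F4 and left by leap down to B3.
Step in, leap out — an escape tone.
The harmony at that moment is A minor triad (A, C, E); F5 is not a chord tone.
It is approached by step up from E5 and left by leap down to A4.
Step in, leap out — an escape tone.
The harmony at that moment is D minor triad (D, F, A); C4 is not a chord tone.
It is approached by leap down from A4 and left by step up to D4.
Leap in, step out — an appoggiatura.

G4 (beat 2) — escape tone; F5 (beat 5) — escape tone; C4 (beat 9) — appoggiatura.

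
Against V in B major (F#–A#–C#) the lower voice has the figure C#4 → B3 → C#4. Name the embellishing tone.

B3 is a neighbor tone.

The harmony at that moment is F# major triad (F#, A#, C#); B3 is not a chord tone.
It is approached by step down from C#4 and left by step up to C#4.
Step away and step back to the same note — a neighbor tone (lower neighbor).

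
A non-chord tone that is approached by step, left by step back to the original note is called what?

Approach: by step. Departure: by step in the opposite direction, back to the starting pitch.
Stepwise on both sides but reversing to return to the same chord tone — a neighbor tone. (Had it continued onward in the same direction it would be a passing tone instead.)

Neighbor tone.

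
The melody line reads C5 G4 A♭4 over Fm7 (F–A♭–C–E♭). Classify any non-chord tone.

The harmony at that moment is F minor seventh chord (F, A♭, C, E♭); G4 is not a chord tone.
It is approached by leap down from C5 and left by step up to A♭4.
Leap in, step out — an appoggiatura.

G4 is an appoggiatura.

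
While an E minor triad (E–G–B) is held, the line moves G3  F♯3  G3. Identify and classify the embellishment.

The harmony at that moment is E minor triad (E, G, B); F♯3 is not a chord tone.
It is approached by step down from G3 and left by step up to G3.
Step away and step back to the same note — a neighbor tone (lower neighbor).

F♯3 is a neighbor tone.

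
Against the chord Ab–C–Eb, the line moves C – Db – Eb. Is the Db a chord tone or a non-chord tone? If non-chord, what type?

The harmony at that moment is Ab major triad (Ab, C, Eb); Db is not a chord tone.
It is approached by step up from C and left by step up to Eb.
Step in, step out in the same direction — a passing tone.

Non-chord tone — a passing tone.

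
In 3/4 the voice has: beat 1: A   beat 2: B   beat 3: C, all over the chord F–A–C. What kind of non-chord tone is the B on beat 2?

The harmony at that moment is F major triad (F, A, C); B is not a chord tone.
It is approached by step up from A and left by step up to C.
Step in, step out in the same direction — a passing tone.

Passing tone.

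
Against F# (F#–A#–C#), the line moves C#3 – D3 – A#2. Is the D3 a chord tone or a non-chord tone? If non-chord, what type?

Non-chord tone — an escape tone.

The harmony at that moment is F# major triad (F#, A#, C#); D3 is not a chord tone.
It is approached by step up from C#3 and left by leap down to A#2.
Step in, leap out — an escape tone.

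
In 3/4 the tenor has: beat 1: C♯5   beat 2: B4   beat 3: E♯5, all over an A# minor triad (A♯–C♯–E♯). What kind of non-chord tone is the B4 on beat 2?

The harmony at that moment is A♯ minor triad (A♯, C♯, E♯); B4 is not a chord tone.
It is approached by step down from C♯5 and left by leap up to E♯5.
Step in, leap out, on a weak beat — an escape tone.

Escape tone.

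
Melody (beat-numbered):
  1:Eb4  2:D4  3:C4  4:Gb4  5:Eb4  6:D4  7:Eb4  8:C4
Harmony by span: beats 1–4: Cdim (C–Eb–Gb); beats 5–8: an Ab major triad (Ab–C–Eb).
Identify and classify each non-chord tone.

The harmony at that moment is C diminished triad (C, Eb, Gb); D4 is not a chord tone.
It is approached by step down from Eb4 and left by step down to C4.
Step in, step out in the same direction — a passing tone.
The harmony at that moment is Ab major triad (Ab, C, Eb); D4 is not a chord tone.
It is approached by step down from Eb4 and left by step up to Eb4.
Step away and step back to the same note — a neighbor tone (lower neighbor).

D4 (beat 2) — passing tone; D4 (beat 6) — neighbor tone.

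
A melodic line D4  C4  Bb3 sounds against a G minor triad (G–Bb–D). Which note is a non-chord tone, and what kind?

The harmony at that moment is G minor triad (G, Bb, D); C4 is not a chord tone.
It is approached by step down from D4 and left by step down to Bb3.
Step in, step out in the same direction — a passing tone.

C4 is a passing tone.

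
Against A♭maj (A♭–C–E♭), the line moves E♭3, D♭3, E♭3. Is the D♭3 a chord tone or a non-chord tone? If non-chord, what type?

Non-chord tone — a neighbor tone.

The harmony at that moment is A♭ major triad (A♭, C, E♭); D♭3 is not a chord tone.
It is approached by step down from E♭3 and left by step up to E♭3.
Step away and step back to the same note — a neighbor tone (lower neighbor).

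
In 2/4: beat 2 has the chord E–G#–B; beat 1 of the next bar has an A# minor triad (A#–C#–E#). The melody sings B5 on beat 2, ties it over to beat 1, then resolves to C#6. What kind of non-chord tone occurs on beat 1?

The harmony at that moment is A# minor triad (A#, C#, E#); B5 is not a chord tone.
It is held over (the same pitch as the preceding B5) and left by step up to C#6.
Held over from the previous chord and resolving up by step — a retardation.

Retardation.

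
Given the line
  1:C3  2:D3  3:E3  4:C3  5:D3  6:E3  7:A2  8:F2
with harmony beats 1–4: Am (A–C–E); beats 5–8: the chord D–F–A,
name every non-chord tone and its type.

D3 (beat 2) — passing tone; E3 (beat 6) — escape tone.

The harmony at that moment is A minor triad (A, C, E); D3 is not a chord tone.
It is approached by step up from C3 and left by step up to E3.
Step in, step out in the same direction — a passing tone.
The harmony at that moment is D minor triad (D, F, A); E3 is not a chord tone.
It is approached by step up from D3 and left by leap down to A2.
Step in, leap out — an escape tone.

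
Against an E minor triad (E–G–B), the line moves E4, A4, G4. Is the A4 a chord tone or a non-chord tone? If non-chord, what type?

The harmony at that moment is E minor triad (E, G, B); A4 is not a chord tone.
It is approached by leap up from E4 and left by step down to G4.
Leap in, step out — an appoggiatura.

Non-chord tone — an appoggiatura.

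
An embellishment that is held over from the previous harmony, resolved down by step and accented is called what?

Suspension.

Approach: by preparation — the pitch is first a chord tone, then held (tied or repeated) while the harmony changes under it. Departure: down by step. Metric position: strong.
A prepared dissonance that resolves downward by step — a suspension. (The same figure resolving upward would be a retardation.)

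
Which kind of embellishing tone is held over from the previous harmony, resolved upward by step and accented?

Approach: by preparation — the pitch is first a chord tone, then held (tied or repeated) while the harmony changes under it. Departure: up by step. Metric position: strong.
A prepared dissonance that resolves upward by step — a retardation. (The same figure resolving downward would be a suspension.)

Retardation.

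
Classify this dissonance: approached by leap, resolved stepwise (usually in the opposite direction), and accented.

Approach: by leap. Departure: by step. Metric position: strong.
Leap in, step out, in a metrically strong position — an appoggiatura. (It is the mirror image of the escape tone, which steps in and leaps out from a weak position.)

Appoggiatura.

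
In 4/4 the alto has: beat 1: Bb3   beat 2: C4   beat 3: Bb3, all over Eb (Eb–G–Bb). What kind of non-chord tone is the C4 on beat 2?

Upper neighbor tone.

The harmony at that moment is Eb major triad (Eb, G, Bb); C4 is not a chord tone.
It is approached by step up from Bb3 and left by step down to Bb3.
Step away and step back to the same note — a neighbor tone (upper neighbor).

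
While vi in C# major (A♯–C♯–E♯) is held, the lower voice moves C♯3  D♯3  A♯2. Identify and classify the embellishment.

The harmony at that moment is A♯ minor triad (A♯, C♯, E♯); D♯3 is not a chord tone.
It is approached by step up from C♯3 and left by leap down to A♯2.
Step in, leap out — an escape tone.

D♯3 is an escape tone.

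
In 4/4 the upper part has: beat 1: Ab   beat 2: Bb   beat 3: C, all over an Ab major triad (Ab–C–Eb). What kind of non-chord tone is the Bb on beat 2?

The harmony at that moment is Ab major triad (Ab, C, Eb); Bb is not a chord tone.
It is approached by step up from Ab and left by step up to C.
Step in, step out in the same direction — a passing tone.

Passing tone.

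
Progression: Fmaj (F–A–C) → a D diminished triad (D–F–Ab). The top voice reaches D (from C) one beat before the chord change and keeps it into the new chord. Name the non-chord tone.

The harmony at that moment is F major triad (F, A, C); D is not a chord tone.
It is approached by step up from C and then sustained as the same pitch into the next harmony.
Arriving early and becoming a chord tone when the harmony changes — an anticipation.

D is an anticipation.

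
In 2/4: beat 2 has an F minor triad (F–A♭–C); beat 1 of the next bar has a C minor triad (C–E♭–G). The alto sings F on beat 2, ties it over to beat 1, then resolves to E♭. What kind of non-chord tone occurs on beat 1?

The harmony at that moment is C minor triad (C, E♭, G); F is not a chord tone.
It is held over (the same pitch as the preceding F) and left by step down to E♭.
Held over from the previous chord and resolving down by step — a suspension.

Suspension.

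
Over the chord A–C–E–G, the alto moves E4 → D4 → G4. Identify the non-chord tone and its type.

The harmony at that moment is A minor seventh chord (A, C, E, G); D4 is not a chord tone.
It is approached by step down from E4 and left by leap up to G4.
Step in, leap out — an escape tone.

D4 is an escape tone.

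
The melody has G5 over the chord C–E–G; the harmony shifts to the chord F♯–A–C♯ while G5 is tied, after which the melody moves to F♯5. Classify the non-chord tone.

G5 is a suspension.

The harmony at that moment is F♯ minor triad (F♯, A, C♯); G5 is not a chord tone.
It is held over (the same pitch as the preceding G5) and left by step down to F♯5.
Held over from the previous chord and resolving down by step — a suspension.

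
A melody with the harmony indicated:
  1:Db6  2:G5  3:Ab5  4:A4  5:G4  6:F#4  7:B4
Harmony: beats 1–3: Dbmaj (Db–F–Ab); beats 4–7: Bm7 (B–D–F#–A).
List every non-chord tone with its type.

G5 (beat 2) — appoggiatura; G4 (beat 5) — passing tone.

The harmony at that moment is Db major triad (Db, F, Ab); G5 is not a chord tone.
It is approached by leap down from Db6 and left by step up to Ab5.
Leap in, step out — an appoggiatura.
The harmony at that moment is B minor seventh chord (B, D, F#, A); G4 is not a chord tone.
It is approached by step down from A4 and left by step down to F#4.
Step in, step out in the same direction — a passing tone.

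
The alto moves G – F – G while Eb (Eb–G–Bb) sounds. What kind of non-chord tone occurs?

The harmony at that moment is Eb major triad (Eb, G, Bb); F is not a chord tone.
It is approached by step down from G and left by step up to G.
Step away and step back to the same note — a neighbor tone (lower neighbor).

F is a neighbor tone.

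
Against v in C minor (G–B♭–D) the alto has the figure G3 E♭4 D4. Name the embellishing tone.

E♭4 is an appoggiatura.

The harmony at that moment is G minor triad (G, B♭, D); E♭4 is not a chord tone.
It is approached by leap up from G3 and left by step down to D4.
Leap in, step out — an appoggiatura.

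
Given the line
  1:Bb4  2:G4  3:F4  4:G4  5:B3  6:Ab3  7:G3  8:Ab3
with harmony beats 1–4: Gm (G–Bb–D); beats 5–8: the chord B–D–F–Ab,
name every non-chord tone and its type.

F4 (beat 3) — neighbor tone; G3 (beat 7) — neighbor tone.

The harmony at that moment is G minor triad (G, Bb, D); F4 is not a chord tone.
It is approached by step down from G4 and left by step up to G4.
Step away and step back to the same note — a neighbor tone (lower neighbor).
The harmony at that moment is B diminished seventh chord (B, D, F, Ab); G3 is not a chord tone.
It is approached by step down from Ab3 and left by step up to Ab3.
Step away and step back to the same note — a neighbor tone (lower neighbor).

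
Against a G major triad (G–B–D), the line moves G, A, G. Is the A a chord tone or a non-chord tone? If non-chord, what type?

Non-chord tone — a neighbor tone.

The harmony at that moment is G major triad (G, B, D); A is not a chord tone.
It is approached by step up from G and left by step down to G.
Step away and step back to the same note — a neighbor tone (upper neighbor).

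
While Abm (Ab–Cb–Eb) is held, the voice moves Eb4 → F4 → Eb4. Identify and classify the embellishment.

F4 is a neighbor tone.

The harmony at that moment is Ab minor triad (Ab, Cb, Eb); F4 is not a chord tone.
It is approached by step up from Eb4 and left by step down to Eb4.
Step away and step back to the same note — a neighbor tone (upper neighbor).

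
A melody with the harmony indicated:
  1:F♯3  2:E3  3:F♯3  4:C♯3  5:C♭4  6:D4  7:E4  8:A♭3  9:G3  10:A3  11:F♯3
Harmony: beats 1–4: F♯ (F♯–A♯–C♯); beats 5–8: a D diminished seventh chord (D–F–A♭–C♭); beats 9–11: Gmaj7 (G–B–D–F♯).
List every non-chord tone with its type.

E3 (beat 2) — neighbor tone; E4 (beat 7) — escape tone; A3 (beat 10) — escape tone.

The harmony at that moment is F♯ major triad (F♯, A♯, C♯); E3 is not a chord tone.
It is approached by step down from F♯3 and left by step up to F♯3.
Step away and step back to the same note — a neighbor tone (lower neighbor).
The harmony at that moment is D diminished seventh chord (D, F, A♭, C♭); E4 is not a chord tone.
It is approached by step up from D4 and left by leap down to A♭3.
Step in, leap out — an escape tone.
The harmony at that moment is G major seventh chord (G, B, D, F♯); A3 is not a chord tone.
It is approached by step up from G3 and left by leap down to F♯3.
Step in, leap out — an escape tone.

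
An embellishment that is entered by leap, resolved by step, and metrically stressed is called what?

Appoggiatura.

Approach: by leap. Departure: by step. Metric position: strong.
Leap in, step out, in a metrically strong position — an appoggiatura. (It is the mirror image of the escape tone, which steps in and leaps out from a weak position.)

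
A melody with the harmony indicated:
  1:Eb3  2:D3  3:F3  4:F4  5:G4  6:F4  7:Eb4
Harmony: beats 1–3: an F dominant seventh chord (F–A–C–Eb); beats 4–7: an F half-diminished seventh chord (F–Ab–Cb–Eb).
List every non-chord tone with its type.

The harmony at that moment is F dominant seventh chord (F, A, C, Eb); D3 is not a chord tone.
It is approached by step down from Eb3 and left by leap up to F3.
Step in, leap out — an escape tone.
The harmony at that moment is F half-diminished seventh chord (F, Ab, Cb, Eb); G4 is not a chord tone.
It is approached by step up from F4 and left by step down to F4.
Step away and step back to the same note — a neighbor tone (upper neighbor).

D3 (beat 2) — escape tone; G4 (beat 5) — neighbor tone.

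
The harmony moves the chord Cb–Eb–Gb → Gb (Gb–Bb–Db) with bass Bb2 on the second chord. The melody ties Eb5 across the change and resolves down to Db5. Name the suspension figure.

At the second chord the bass is Bb2. The suspended Eb5 lies a fourth above the bass; after resolving down by step to Db5, the interval above the bass becomes a third.
Suspension figures are named by those two intervals: 4–3.

4–3 suspension.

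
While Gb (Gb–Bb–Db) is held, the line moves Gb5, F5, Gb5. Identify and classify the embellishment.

F5 is a neighbor tone.

The harmony at that moment is Gb major triad (Gb, Bb, Db); F5 is not a chord tone.
It is approached by step down from Gb5 and left by step up to Gb5.
Step away and step back to the same note — a neighbor tone (lower neighbor).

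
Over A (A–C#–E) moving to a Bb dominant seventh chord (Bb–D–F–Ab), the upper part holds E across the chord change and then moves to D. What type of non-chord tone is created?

The harmony at that moment is Bb dominant seventh chord (Bb, D, F, Ab); E is not a chord tone.
It is held over (the same pitch as the preceding E) and left by step down to D.
Held over from the previous chord and resolving down by step — a suspension.

E is a suspension.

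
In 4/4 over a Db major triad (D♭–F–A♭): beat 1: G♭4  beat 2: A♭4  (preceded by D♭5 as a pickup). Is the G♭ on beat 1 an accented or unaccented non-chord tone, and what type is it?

The harmony at that moment is D♭ major triad (D♭, F, A♭); G♭4 is not a chord tone.
It is approached by leap down from D♭5 and left by step up to A♭4.
Leap in, step out — an appoggiatura.
It falls on the downbeat, so it is accented.

Accented appoggiatura.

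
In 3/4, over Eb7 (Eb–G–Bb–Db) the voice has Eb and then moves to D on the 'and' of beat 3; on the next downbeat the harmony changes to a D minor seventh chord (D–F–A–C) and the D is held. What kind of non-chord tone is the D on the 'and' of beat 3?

Anticipation.

The harmony at that moment is Eb dominant seventh chord (Eb, G, Bb, Db); D is not a chord tone.
It is approached by step down from Eb and then sustained as the same pitch into the next harmony.
Arriving early and becoming a chord tone when the harmony changes — an anticipation.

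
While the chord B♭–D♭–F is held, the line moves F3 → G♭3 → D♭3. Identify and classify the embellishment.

G♭3 is an escape tone.

The harmony at that moment is B♭ minor triad (B♭, D♭, F); G♭3 is not a chord tone.
It is approached by step up from F3 and left by leap down to D♭3.
Step in, leap out — an escape tone.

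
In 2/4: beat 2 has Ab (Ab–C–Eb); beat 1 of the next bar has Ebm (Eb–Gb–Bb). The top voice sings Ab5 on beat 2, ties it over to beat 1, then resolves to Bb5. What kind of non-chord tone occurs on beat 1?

Retardation.

The harmony at that moment is Eb minor triad (Eb, Gb, Bb); Ab5 is not a chord tone.
It is held over (the same pitch as the preceding Ab5) and left by step up to Bb5.
Held over from the previous chord and resolving up by step — a retardation.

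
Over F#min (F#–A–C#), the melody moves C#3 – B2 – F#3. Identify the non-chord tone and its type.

B2 is an escape tone.

The harmony at that moment is F# minor triad (F#, A, C#); B2 is not a chord tone.
It is approached by step down from C#3 and left by leap up to F#3.
Step in, leap out — an escape tone.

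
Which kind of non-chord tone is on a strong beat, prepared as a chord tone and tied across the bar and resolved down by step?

Suspension.

Approach: by preparation — the pitch is first a chord tone, then held (tied or repeated) while the harmony changes under it. Departure: down by step. Metric position: strong.
A prepared dissonance that resolves downward by step — a suspension. (The same figure resolving upward would be a retardation.)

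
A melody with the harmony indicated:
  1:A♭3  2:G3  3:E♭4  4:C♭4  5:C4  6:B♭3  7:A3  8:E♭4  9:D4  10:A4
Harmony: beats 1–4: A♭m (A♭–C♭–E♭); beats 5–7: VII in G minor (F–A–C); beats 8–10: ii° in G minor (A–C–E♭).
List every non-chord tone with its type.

G3 (beat 2) — escape tone; B♭3 (beat 6) — passing tone; D4 (beat 9) — escape tone.

The harmony at that moment is A♭ minor triad (A♭, C♭, E♭); G3 is not a chord tone.
It is approached by step down from A♭3 and left by leap up to E♭4.
Step in, leap out — an escape tone.
The harmony at that moment is F major triad (F, A, C); B♭3 is not a chord tone.
It is approached by step down from C4 and left by step down to A3.
Step in, step out in the same direction — a passing tone.
The harmony at that moment is A diminished triad (A, C, E♭); D4 is not a chord tone.
It is approached by step down from E♭4 and left by leap up to A4.
Step in, leap out — an escape tone.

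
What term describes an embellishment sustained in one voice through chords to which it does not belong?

Pedal tone.

Approach: none. Departure: none — a single pitch is sustained while the chords change around it, passing through harmonies that do not contain it.
No melodic motion at all; the dissonance is created entirely by the moving harmonies against the stationary note — a pedal tone (pedal point).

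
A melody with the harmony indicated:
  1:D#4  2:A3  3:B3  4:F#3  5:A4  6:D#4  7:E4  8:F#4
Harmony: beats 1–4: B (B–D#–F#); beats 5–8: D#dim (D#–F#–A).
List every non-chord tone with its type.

The harmony at that moment is B major triad (B, D#, F#); A3 is not a chord tone.
It is approached by leap down from D#4 and left by step up to B3.
Leap in, step out — an appoggiatura.
The harmony at that moment is D# diminished triad (D#, F#, A); E4 is not a chord tone.
It is approached by step up from D#4 and left by step up to F#4.
Step in, step out in the same direction — a passing tone.

A3 (beat 2) — appoggiatura; E4 (beat 7) — passing tone.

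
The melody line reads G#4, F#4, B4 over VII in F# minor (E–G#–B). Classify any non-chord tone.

The harmony at that moment is E major triad (E, G#, B); F#4 is not a chord tone.
It is approached by step down from G#4 and left by leap up to B4.
Step in, leap out — an escape tone.

F#4 is an escape tone.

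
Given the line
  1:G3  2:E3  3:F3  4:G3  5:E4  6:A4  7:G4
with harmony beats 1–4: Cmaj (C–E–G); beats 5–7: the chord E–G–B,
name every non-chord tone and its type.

The harmony at that moment is C major triad (C, E, G); F3 is not a chord tone.
It is approached by step up from E3 and left by step up to G3.
Step in, step out in the same direction — a passing tone.
The harmony at that moment is E minor triad (E, G, B); A4 is not a chord tone.
It is approached by leap up from E4 and left by step down to G4.
Leap in, step out — an appoggiatura.

F3 (beat 3) — passing tone; A4 (beat 6) — appoggiatura.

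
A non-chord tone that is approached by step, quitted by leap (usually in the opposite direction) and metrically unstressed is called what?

Approach: by step. Departure: by leap. Metric position: weak.
Step in, leap out, from a weak position — an escape tone (échappée). (It is the mirror image of the appoggiatura, which leaps in and steps out on a strong beat.)

Escape tone.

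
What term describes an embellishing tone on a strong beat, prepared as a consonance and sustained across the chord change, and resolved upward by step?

Approach: by preparation — the pitch is first a chord tone, then held (tied or repeated) while the harmony changes under it. Departure: up by step. Metric position: strong.
A prepared dissonance that resolves upward by step — a retardation. (The same figure resolving downward would be a suspension.)

Retardation.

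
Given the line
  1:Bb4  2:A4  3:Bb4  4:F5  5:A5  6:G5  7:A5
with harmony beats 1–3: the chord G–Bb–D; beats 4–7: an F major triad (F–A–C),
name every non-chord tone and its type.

The harmony at that moment is G minor triad (G, Bb, D); A4 is not a chord tone.
It is approached by step down from Bb4 and left by step up to Bb4.
Step away and step back to the same note — a neighbor tone (lower neighbor).
The harmony at that moment is F major triad (F, A, C); G5 is not a chord tone.
It is approached by step down from A5 and left by step up to A5.
Step away and step back to the same note — a neighbor tone (lower neighbor).

A4 (beat 2) — neighbor tone; G5 (beat 6) — neighbor tone.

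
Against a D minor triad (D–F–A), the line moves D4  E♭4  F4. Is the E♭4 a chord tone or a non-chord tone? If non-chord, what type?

Non-chord tone — a passing tone.

The harmony at that moment is D minor triad (D, F, A); E♭4 is not a chord tone.
It is approached by step up from D4 and left by step up to F4.
Step in, step out in the same direction — a passing tone.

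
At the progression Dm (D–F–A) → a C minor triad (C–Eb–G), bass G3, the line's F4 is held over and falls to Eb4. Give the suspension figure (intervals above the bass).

At the second chord the bass is G3. The suspended F4 lies a seventh above the bass; after resolving down by step to Eb4, the interval above the bass becomes a sixth.
Suspension figures are named by those two intervals: 7–6.

7–6 suspension.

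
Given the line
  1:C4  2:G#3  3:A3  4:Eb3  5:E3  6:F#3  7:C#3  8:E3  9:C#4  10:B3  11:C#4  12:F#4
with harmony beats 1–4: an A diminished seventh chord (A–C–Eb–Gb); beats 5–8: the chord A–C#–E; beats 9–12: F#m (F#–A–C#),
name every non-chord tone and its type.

G#3 (beat 2) — appoggiatura; F#3 (beat 6) — escape tone; B3 (beat 10) — neighbor tone.

The harmony at that moment is A diminished seventh chord (A, C, Eb, Gb); G#3 is not a chord tone.
It is approached by leap down from C4 and left by step up to A3.
Leap in, step out — an appoggiatura.
The harmony at that moment is A major triad (A, C#, E); F#3 is not a chord tone.
It is approached by step up from E3 and left by leap down to C#3.
Step in, leap out — an escape tone.
The harmony at that moment is F# minor triad (F#, A, C#); B3 is not a chord tone.
It is approached by step down from C#4 and left by step up to C#4.
Step away and step back to the same note — a neighbor tone (lower neighbor).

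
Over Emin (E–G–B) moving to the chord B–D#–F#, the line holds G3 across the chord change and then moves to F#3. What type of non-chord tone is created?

G3 is a suspension.

The harmony at that moment is B major triad (B, D#, F#); G3 is not a chord tone.
It is held over (the same pitch as the preceding G3) and left by step down to F#3.
Held over from the previous chord and resolving down by step — a suspension.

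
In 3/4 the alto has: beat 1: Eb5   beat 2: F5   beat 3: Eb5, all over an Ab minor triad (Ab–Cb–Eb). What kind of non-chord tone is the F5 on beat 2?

Upper neighbor tone.

The harmony at that moment is Ab minor triad (Ab, Cb, Eb); F5 is not a chord tone.
It is approached by step up from Eb5 and left by step down to Eb5.
Step away and step back to the same note — a neighbor tone (upper neighbor).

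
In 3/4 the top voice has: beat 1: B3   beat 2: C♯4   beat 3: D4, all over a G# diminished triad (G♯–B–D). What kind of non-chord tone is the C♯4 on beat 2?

Passing tone.

The harmony at that moment is G♯ diminished triad (G♯, B, D); C♯4 is not a chord tone.
It is approached by step up from B3 and left by step up to D4.
Step in, step out in the same direction — a passing tone.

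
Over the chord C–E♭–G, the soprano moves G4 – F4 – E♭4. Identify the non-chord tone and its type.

The harmony at that moment is C minor triad (C, E♭, G); F4 is not a chord tone.
It is approached by step down from G4 and left by step down to E♭4.
Step in, step out in the same direction — a passing tone.

F4 is a passing tone.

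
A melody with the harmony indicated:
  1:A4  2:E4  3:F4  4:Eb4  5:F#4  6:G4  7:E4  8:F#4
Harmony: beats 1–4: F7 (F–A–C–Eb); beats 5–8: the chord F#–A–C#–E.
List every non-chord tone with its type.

E4 (beat 2) — appoggiatura; G4 (beat 6) — escape tone.

The harmony at that moment is F dominant seventh chord (F, A, C, Eb); E4 is not a chord tone.
It is approached by leap down from A4 and left by step up to F4.
Leap in, step out — an appoggiatura.
The harmony at that moment is F# minor seventh chord (F#, A, C#, E); G4 is not a chord tone.
It is approached by step up from F#4 and left by leap down to E4.
Step in, leap out — an escape tone.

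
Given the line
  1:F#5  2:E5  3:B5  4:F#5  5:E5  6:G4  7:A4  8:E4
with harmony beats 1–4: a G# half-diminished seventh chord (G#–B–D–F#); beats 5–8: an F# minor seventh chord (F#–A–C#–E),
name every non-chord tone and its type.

The harmony at that moment is G# half-diminished seventh chord (G#, B, D, F#); E5 is not a chord tone.
It is approached by step down from F#5 and left by leap up to B5.
Step in, leap out — an escape tone.
The harmony at that moment is F# minor seventh chord (F#, A, C#, E); G4 is not a chord tone.
It is approached by leap down from E5 and left by step up to A4.
Leap in, step out — an appoggiatura.

E5 (beat 2) — escape tone; G4 (beat 6) — appoggiatura.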